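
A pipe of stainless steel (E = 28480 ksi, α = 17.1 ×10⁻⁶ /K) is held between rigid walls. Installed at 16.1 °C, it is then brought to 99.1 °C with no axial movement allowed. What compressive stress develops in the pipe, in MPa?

279 MPa

E = 28480 ksi = 196.4 GPa.
ΔT = 83.00 K. Constrained thermal stress σ = E·α·ΔT = 196.4×10³ MPa × 17.1×10⁻⁶ × 83.00 = 279 MPa (compressive).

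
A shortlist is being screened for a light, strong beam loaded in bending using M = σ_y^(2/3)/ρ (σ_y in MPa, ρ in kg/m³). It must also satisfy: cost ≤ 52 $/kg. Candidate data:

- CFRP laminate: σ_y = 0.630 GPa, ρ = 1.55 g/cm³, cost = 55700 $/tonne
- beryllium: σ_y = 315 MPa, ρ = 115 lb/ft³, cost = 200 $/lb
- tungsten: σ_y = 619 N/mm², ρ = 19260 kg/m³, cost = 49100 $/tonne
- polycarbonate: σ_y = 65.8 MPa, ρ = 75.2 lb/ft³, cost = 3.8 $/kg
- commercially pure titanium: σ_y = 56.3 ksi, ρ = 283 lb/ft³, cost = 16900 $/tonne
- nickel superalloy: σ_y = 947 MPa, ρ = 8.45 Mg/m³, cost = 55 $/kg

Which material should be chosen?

polycarbonate

Screen on constraints: cost ≤ 52 $/kg. Survivors: tungsten, polycarbonate, commercially pure titanium.
After converting to SI:
  tungsten: σ_y = 619.0 MPa, ρ = 19260 kg/m³
  polycarbonate: σ_y = 65.80 MPa, ρ = 1205 kg/m³
  commercially pure titanium: σ_y = 388.2 MPa, ρ = 4533 kg/m³
  polycarbonate: M = 13.5×10⁻³
  commercially pure titanium: M = 11.7×10⁻³
  tungsten: M = 3.77×10⁻³
Polycarbonate ranks first.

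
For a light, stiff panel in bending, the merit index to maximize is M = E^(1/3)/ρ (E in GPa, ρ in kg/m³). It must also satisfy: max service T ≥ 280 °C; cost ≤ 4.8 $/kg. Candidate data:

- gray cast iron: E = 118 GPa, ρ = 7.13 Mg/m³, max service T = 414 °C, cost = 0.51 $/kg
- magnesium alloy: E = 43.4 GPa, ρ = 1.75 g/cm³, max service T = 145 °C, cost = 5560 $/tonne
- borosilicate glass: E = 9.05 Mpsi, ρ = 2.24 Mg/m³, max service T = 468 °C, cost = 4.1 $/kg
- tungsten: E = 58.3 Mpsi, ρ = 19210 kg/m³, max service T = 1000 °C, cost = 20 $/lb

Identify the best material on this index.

Screen on constraints: max service T ≥ 280 °C; cost ≤ 4.8 $/kg. Survivors: gray cast iron, borosilicate glass.
In SI units:
  gray cast iron: E = 118.0 GPa, ρ = 7130 kg/m³
  borosilicate glass: E = 62.40 GPa, ρ = 2240 kg/m³
  borosilicate glass: M = 1.77×10⁻³
  gray cast iron: M = 0.688×10⁻³
Borosilicate glass has the largest M.

borosilicate glass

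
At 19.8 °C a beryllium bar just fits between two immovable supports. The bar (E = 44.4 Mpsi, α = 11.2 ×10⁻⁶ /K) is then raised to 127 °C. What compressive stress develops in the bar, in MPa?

368 MPa

E = 44.4 Mpsi = 306.1 GPa.
ΔT = 107.2 K. Constrained thermal stress σ = E·α·ΔT = 306.1×10³ MPa × 11.2×10⁻⁶ × 107.2 = 368 MPa (compressive).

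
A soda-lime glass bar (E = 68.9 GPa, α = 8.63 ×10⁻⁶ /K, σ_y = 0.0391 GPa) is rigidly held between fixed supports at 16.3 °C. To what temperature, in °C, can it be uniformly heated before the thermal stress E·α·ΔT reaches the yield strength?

σ_y = 0.0391 GPa = 39.10 MPa.
E·α·ΔT = 39.10 MPa ⇒ ΔT = 39.10 / (68.90×10³ × 8.63×10⁻⁶) = 65.76 K.
T = 16.3 + 65.76 = 82.06 °C.

82.1 °C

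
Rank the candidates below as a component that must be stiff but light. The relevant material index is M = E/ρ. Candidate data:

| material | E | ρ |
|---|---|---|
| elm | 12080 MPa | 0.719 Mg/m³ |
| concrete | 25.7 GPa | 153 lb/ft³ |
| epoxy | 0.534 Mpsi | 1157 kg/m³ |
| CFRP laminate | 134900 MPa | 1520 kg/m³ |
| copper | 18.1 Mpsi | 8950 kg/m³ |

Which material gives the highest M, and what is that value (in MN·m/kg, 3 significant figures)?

CFRP laminate, M = 88.8 MN·m/kg

Convert each candidate to consistent units, then evaluate M:
  elm: E = 12.08 GPa, ρ = 719.0 kg/m³
  concrete: E = 25.70 GPa, ρ = 2451 kg/m³
  epoxy: E = 3.682 GPa, ρ = 1157 kg/m³
  CFRP laminate: E = 134.9 GPa, ρ = 1520 kg/m³
  copper: E = 124.8 GPa, ρ = 8950 kg/m³
  CFRP laminate: M = 88.8 MN·m/kg
  elm: M = 16.8 MN·m/kg
  copper: M = 13.9 MN·m/kg
  concrete: M = 10.5 MN·m/kg
  epoxy: M = 3.18 MN·m/kg
The maximum is for CFRP laminate.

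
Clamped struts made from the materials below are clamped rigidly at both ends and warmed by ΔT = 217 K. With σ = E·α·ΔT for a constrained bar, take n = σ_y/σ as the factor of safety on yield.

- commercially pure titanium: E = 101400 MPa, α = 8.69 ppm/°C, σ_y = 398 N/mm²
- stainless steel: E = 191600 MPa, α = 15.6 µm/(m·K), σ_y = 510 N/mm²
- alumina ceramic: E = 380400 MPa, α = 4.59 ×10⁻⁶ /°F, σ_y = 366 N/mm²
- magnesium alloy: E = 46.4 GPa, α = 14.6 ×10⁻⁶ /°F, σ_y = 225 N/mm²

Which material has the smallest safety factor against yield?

alumina ceramic

Per material, after unit conversion:
  commercially pure titanium: E = 101.4, α = 8.69, σ_y = 398.0 → σ = 191 MPa, n = 2.08
  stainless steel: E = 191.6, α = 15.6, σ_y = 510.0 → σ = 649 MPa, n = 0.786
  alumina ceramic: E = 380.4, α = 8.26, σ_y = 366.0 → σ = 682 MPa, n = 0.537
  magnesium alloy: E = 46.40, α = 26.3, σ_y = 225.0 → σ = 265 MPa, n = 0.850
Smallest n: alumina ceramic with n = 0.537.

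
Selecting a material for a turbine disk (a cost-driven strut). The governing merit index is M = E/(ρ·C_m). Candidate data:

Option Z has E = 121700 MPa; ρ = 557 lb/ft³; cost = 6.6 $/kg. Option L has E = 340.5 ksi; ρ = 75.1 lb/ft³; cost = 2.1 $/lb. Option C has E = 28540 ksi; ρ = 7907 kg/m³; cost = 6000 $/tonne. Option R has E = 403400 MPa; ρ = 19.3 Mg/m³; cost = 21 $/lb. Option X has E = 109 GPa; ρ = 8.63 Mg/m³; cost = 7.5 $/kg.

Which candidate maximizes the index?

Convert each candidate to consistent units, then evaluate M:
  option Z: E = 121.7 GPa, ρ = 8922 kg/m³, cost = 6.600 $/kg
  option L: E = 2.348 GPa, ρ = 1203 kg/m³, cost = 4.630 $/kg
  option C: E = 196.8 GPa, ρ = 7907 kg/m³, cost = 6.000 $/kg
  option R: E = 403.4 GPa, ρ = 19300 kg/m³, cost = 46.30 $/kg
  option X: E = 109.0 GPa, ρ = 8630 kg/m³, cost = 7.500 $/kg
  option C: M = 4.15 MN·m per $
  option Z: M = 2.07 MN·m per $
  option X: M = 1.68 MN·m per $
  option R: M = 0.451 MN·m per $
  option L: M = 0.422 MN·m per $
The maximum is for option C.

option C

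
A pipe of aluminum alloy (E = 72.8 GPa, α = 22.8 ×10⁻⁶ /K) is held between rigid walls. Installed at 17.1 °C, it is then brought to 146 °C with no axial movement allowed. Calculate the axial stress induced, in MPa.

214 MPa

ΔT = 128.9 K. Constrained thermal stress σ = E·α·ΔT = 72.80×10³ MPa × 22.8×10⁻⁶ × 128.9 = 214 MPa (compressive).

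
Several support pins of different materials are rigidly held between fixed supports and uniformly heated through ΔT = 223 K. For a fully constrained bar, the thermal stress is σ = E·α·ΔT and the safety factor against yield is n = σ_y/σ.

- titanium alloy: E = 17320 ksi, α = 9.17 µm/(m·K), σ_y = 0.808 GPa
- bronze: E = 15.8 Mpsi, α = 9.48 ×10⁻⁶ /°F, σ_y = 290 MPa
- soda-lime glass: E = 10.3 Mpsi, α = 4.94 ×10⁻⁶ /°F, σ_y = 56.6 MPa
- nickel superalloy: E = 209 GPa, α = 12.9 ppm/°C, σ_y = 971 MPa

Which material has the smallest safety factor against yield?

soda-lime glass

In consistent units (E in GPa, α in ×10⁻⁶/K, σ_y in MPa):
  titanium alloy: E = 119.4, α = 9.17, σ_y = 808.0 → σ = 244 MPa, n = 3.31
  bronze: E = 108.9, α = 17.1, σ_y = 290.0 → σ = 415 MPa, n = 0.700
  soda-lime glass: E = 71.02, α = 8.89, σ_y = 56.60 → σ = 141 MPa, n = 0.402
  nickel superalloy: E = 209.0, α = 12.9, σ_y = 971.0 → σ = 601 MPa, n = 1.62
Soda-lime glass has the lowest safety factor, n = 0.402.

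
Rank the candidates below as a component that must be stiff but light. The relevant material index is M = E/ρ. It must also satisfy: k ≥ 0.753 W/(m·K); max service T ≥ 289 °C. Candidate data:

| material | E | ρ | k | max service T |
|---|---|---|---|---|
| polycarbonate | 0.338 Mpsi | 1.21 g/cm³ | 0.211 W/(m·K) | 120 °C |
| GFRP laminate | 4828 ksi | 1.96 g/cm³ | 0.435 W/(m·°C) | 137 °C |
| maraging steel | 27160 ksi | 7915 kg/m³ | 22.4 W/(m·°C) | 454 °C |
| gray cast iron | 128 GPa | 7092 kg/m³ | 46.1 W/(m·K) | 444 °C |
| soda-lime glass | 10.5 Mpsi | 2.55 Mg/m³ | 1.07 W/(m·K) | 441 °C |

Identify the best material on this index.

soda-lime glass

Screen on constraints: k ≥ 0.753 W/(m·K); max service T ≥ 289 °C. Survivors: maraging steel, gray cast iron, soda-lime glass.
Convert each candidate to consistent units, then evaluate M:
  maraging steel: E = 187.3 GPa, ρ = 7915 kg/m³
  gray cast iron: E = 128.0 GPa, ρ = 7092 kg/m³
  soda-lime glass: E = 72.39 GPa, ρ = 2550 kg/m³
  soda-lime glass: M = 28.4 MN·m/kg
  maraging steel: M = 23.7 MN·m/kg
  gray cast iron: M = 18.0 MN·m/kg
Soda-lime glass ranks first.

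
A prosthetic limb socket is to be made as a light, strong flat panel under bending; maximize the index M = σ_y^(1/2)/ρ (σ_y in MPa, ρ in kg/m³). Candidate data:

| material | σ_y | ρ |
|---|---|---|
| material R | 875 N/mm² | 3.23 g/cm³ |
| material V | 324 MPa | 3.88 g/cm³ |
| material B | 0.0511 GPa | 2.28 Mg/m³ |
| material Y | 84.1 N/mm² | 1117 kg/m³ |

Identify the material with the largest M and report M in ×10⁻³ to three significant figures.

Convert each candidate to consistent units, then evaluate M:
  material R: σ_y = 875.0 MPa, ρ = 3230 kg/m³
  material V: σ_y = 324.0 MPa, ρ = 3880 kg/m³
  material B: σ_y = 51.10 MPa, ρ = 2280 kg/m³
  material Y: σ_y = 84.10 MPa, ρ = 1117 kg/m³
  material R: M = 9.16×10⁻³
  material Y: M = 8.21×10⁻³
  material V: M = 4.64×10⁻³
  material B: M = 3.14×10⁻³
Highest index: material R.

material R, M = 9.16×10⁻³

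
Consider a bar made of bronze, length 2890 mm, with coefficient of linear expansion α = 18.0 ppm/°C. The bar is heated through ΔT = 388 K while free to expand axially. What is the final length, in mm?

2910.2 mm

ΔL = α·L₀·ΔT = 18.0×10⁻⁶ × 2890 mm × 388.0 K = 20.2 mm.
L = L₀ + ΔL = 2890 + 20.2 = 2910.2 mm.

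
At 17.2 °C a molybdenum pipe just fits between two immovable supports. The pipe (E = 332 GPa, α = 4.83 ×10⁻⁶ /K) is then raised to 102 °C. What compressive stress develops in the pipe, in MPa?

136 MPa

ΔT = 84.80 K. Constrained thermal stress σ = E·α·ΔT = 332.0×10³ MPa × 4.83×10⁻⁶ × 84.80 = 136 MPa (compressive).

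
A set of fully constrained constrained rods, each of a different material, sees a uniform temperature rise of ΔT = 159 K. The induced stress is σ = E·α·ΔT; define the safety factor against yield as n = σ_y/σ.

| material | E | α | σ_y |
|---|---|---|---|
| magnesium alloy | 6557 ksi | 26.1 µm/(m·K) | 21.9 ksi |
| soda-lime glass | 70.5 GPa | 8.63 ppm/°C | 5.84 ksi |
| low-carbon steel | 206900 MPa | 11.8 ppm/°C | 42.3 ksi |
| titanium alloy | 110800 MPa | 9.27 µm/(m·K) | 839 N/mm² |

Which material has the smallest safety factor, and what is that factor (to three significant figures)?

soda-lime glass, n = 0.416

With everything in SI (GPa, ×10⁻⁶/K, MPa):
  magnesium alloy: E = 45.21, α = 26.1, σ_y = 151.0 → σ = 188 MPa, n = 0.805
  soda-lime glass: E = 70.50, α = 8.63, σ_y = 40.27 → σ = 96.7 MPa, n = 0.416
  low-carbon steel: E = 206.9, α = 11.8, σ_y = 291.6 → σ = 388 MPa, n = 0.751
  titanium alloy: E = 110.8, α = 9.27, σ_y = 839.0 → σ = 163 MPa, n = 5.14
Smallest n: soda-lime glass with n = 0.416.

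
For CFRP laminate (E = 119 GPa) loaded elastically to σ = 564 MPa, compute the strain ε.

ε = σ/E = 564 / 119000 = 4.74×10⁻³.

4.74×10⁻³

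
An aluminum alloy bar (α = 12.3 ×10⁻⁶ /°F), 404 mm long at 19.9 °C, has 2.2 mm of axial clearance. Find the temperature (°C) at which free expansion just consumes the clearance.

α = 12.3×10⁻⁶/°F × 9/5 = 22.1×10⁻⁶/K.
α·L₀·ΔT = 2.2 mm ⇒ ΔT = 2.2 / (22.1×10⁻⁶ × 404.0) = 246.0 K.
T = 19.9 + 246.0 = 265.9 °C.

266 °C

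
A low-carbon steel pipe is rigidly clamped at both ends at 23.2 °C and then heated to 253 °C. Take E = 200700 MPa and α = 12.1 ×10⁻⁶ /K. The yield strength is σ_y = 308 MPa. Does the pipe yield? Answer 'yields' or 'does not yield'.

E = 200700 MPa = 200.7 GPa.
ΔT = 229.8 K. Constrained thermal stress σ = E·α·ΔT = 200.7×10³ MPa × 12.1×10⁻⁶ × 229.8 = 558 MPa (compressive).
Compare to σ_y = 308 MPa: σ ≥ σ_y, so it yields.

yields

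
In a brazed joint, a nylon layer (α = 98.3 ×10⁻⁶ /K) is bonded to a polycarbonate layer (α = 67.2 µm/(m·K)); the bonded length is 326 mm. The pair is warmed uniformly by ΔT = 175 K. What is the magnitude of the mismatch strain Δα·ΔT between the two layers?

Δα = |98.3 − 67.2|×10⁻⁶/K = 31.1×10⁻⁶/K.
Mismatch strain = Δα·ΔT = 31.1×10⁻⁶ × 175.0 = 5.44×10⁻³.

5.44×10⁻³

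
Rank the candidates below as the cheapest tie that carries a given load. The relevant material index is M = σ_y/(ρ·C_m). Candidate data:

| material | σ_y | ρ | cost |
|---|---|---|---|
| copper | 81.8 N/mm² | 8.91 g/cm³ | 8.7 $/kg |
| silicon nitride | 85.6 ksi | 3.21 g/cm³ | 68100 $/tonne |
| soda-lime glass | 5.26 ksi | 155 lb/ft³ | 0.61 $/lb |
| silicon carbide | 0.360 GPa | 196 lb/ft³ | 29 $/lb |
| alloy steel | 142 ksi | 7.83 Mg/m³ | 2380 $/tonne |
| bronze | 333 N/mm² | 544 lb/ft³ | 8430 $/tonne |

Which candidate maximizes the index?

In SI units:
  copper: σ_y = 81.80 MPa, ρ = 8910 kg/m³, cost = 8.700 $/kg
  silicon nitride: σ_y = 590.2 MPa, ρ = 3210 kg/m³, cost = 68.10 $/kg
  soda-lime glass: σ_y = 36.27 MPa, ρ = 2483 kg/m³, cost = 1.345 $/kg
  silicon carbide: σ_y = 360.0 MPa, ρ = 3140 kg/m³, cost = 63.93 $/kg
  alloy steel: σ_y = 979.1 MPa, ρ = 7830 kg/m³, cost = 2.380 $/kg
  bronze: σ_y = 333.0 MPa, ρ = 8714 kg/m³, cost = 8.430 $/kg
  alloy steel: M = 52.5 kN·m per $
  soda-lime glass: M = 10.9 kN·m per $
  bronze: M = 4.53 kN·m per $
  silicon nitride: M = 2.70 kN·m per $
  silicon carbide: M = 1.79 kN·m per $
  copper: M = 1.06 kN·m per $
The maximum is for alloy steel.

alloy steel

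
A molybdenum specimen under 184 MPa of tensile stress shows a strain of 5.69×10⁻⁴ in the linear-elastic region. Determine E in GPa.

323 GPa

E = σ/ε = 184 MPa / 5.69×10⁻⁴ = 323400 MPa = 323 GPa.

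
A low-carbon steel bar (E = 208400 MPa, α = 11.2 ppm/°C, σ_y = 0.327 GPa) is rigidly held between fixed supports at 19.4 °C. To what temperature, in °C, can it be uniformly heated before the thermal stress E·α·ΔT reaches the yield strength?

159 °C

E = 208400 MPa = 208.4 GPa.
σ_y = 0.327 GPa = 327.0 MPa.
E·α·ΔT = 327.0 MPa ⇒ ΔT = 327.0 / (208.4×10³ × 11.2×10⁻⁶) = 140.1 K.
T = 19.4 + 140.1 = 159.5 °C.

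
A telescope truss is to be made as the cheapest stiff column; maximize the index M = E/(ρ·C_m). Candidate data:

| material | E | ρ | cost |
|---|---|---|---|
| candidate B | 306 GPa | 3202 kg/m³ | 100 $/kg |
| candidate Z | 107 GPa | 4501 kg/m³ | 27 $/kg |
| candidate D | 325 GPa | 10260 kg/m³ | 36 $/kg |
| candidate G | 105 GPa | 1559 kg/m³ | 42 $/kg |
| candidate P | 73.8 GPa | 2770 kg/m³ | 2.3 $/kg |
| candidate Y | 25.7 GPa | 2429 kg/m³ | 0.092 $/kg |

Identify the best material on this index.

candidate Y

Computing M directly (units already consistent):
  candidate Y: M = 115 MN·m per $
  candidate P: M = 11.6 MN·m per $
  candidate G: M = 1.60 MN·m per $
  candidate B: M = 0.956 MN·m per $
  candidate Z: M = 0.880 MN·m per $
  candidate D: M = 0.880 MN·m per $
The maximum is for candidate Y.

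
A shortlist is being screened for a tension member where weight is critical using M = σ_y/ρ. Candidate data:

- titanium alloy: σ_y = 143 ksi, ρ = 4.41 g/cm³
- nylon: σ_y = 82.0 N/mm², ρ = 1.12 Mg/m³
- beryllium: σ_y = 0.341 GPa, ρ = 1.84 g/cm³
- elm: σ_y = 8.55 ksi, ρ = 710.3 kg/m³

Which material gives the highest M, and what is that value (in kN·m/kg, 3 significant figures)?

titanium alloy, M = 224 kN·m/kg

Normalizing units and computing the index:
  titanium alloy: σ_y = 986.0 MPa, ρ = 4410 kg/m³
  nylon: σ_y = 82.00 MPa, ρ = 1120 kg/m³
  beryllium: σ_y = 341.0 MPa, ρ = 1840 kg/m³
  elm: σ_y = 58.95 MPa, ρ = 710.3 kg/m³
  titanium alloy: M = 224 kN·m/kg
  beryllium: M = 185 kN·m/kg
  elm: M = 83.0 kN·m/kg
  nylon: M = 73.2 kN·m/kg
The maximum is for titanium alloy.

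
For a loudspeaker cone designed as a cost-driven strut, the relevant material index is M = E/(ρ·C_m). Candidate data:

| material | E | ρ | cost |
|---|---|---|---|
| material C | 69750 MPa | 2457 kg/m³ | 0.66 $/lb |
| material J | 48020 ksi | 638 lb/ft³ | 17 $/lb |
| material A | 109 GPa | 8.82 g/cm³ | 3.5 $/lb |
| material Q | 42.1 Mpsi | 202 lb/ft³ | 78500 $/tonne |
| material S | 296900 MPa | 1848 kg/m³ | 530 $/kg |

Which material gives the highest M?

After converting to SI:
  material C: E = 69.75 GPa, ρ = 2457 kg/m³, cost = 1.455 $/kg
  material J: E = 331.1 GPa, ρ = 10220 kg/m³, cost = 37.48 $/kg
  material A: E = 109.0 GPa, ρ = 8820 kg/m³, cost = 7.716 $/kg
  material Q: E = 290.3 GPa, ρ = 3236 kg/m³, cost = 78.50 $/kg
  material S: E = 296.9 GPa, ρ = 1848 kg/m³, cost = 530.0 $/kg
  material C: M = 19.5 MN·m per $
  material A: M = 1.60 MN·m per $
  material Q: M = 1.14 MN·m per $
  material J: M = 0.864 MN·m per $
  material S: M = 0.303 MN·m per $
The maximum is for material C.

material C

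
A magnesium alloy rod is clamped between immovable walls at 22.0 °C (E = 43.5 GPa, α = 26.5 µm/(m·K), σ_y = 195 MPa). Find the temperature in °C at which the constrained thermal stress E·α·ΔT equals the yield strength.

191 °C

E·α·ΔT = 195.0 MPa ⇒ ΔT = 195.0 / (43.50×10³ × 26.5×10⁻⁶) = 169.2 K.
T = 22.0 + 169.2 = 191.2 °C.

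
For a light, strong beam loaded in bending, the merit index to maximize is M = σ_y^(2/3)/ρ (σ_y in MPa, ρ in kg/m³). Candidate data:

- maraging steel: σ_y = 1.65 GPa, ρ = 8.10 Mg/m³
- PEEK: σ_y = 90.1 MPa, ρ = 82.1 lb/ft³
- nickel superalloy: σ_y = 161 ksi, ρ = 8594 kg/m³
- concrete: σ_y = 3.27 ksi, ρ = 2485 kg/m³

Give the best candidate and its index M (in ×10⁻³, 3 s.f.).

Normalizing units and computing the index:
  maraging steel: σ_y = 1650 MPa, ρ = 8100 kg/m³
  PEEK: σ_y = 90.10 MPa, ρ = 1315 kg/m³
  nickel superalloy: σ_y = 1110 MPa, ρ = 8594 kg/m³
  concrete: σ_y = 22.55 MPa, ρ = 2485 kg/m³
  maraging steel: M = 17.2×10⁻³
  PEEK: M = 15.3×10⁻³
  nickel superalloy: M = 12.5×10⁻³
  concrete: M = 3.21×10⁻³
Maraging steel has the largest M.

maraging steel, M = 17.2×10⁻³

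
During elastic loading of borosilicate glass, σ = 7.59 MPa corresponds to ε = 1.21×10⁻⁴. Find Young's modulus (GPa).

62.7 GPa

E = σ/ε = 7.59 MPa / 1.21×10⁻⁴ = 62730 MPa = 62.7 GPa.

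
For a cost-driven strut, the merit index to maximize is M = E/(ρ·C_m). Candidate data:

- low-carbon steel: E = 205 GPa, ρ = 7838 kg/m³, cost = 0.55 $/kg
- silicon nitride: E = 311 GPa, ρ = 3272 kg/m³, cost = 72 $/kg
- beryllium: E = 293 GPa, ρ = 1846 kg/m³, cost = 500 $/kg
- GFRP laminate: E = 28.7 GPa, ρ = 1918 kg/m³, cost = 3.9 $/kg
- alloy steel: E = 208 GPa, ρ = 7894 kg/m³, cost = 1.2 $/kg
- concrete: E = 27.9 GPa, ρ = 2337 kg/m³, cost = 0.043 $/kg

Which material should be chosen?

Per-candidate index values:
  concrete: M = 278 MN·m per $
  low-carbon steel: M = 47.6 MN·m per $
  alloy steel: M = 22.0 MN·m per $
  GFRP laminate: M = 3.84 MN·m per $
  silicon nitride: M = 1.32 MN·m per $
  beryllium: M = 0.317 MN·m per $
Concrete has the largest M.

concrete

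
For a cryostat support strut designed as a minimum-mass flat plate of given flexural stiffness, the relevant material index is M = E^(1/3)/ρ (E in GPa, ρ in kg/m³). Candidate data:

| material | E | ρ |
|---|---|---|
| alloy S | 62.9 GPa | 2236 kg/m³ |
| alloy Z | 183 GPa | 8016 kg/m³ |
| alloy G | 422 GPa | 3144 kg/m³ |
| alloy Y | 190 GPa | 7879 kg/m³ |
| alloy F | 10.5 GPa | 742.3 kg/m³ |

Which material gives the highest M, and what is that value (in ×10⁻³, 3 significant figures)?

Evaluate M for each candidate:
  alloy F: M = 2.95×10⁻³
  alloy G: M = 2.39×10⁻³
  alloy S: M = 1.78×10⁻³
  alloy Y: M = 0.730×10⁻³
  alloy Z: M = 0.708×10⁻³
Alloy F has the largest M.

alloy F, M = 2.95×10⁻³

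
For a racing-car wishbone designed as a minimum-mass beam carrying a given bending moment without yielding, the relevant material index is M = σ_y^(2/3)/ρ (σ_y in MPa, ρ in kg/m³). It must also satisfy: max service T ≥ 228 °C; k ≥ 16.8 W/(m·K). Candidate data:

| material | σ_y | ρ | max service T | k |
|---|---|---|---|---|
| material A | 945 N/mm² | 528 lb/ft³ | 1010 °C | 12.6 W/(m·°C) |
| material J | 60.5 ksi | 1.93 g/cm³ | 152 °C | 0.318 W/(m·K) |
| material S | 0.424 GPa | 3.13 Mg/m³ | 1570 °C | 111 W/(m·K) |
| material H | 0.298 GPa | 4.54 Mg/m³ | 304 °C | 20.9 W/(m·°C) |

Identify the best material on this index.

Screen on constraints: max service T ≥ 228 °C; k ≥ 16.8 W/(m·K). Survivors: material S, material H.
Normalizing units and computing the index:
  material S: σ_y = 424.0 MPa, ρ = 3130 kg/m³
  material H: σ_y = 298.0 MPa, ρ = 4540 kg/m³
  material S: M = 18.0×10⁻³
  material H: M = 9.83×10⁻³
Material S has the largest M.

material S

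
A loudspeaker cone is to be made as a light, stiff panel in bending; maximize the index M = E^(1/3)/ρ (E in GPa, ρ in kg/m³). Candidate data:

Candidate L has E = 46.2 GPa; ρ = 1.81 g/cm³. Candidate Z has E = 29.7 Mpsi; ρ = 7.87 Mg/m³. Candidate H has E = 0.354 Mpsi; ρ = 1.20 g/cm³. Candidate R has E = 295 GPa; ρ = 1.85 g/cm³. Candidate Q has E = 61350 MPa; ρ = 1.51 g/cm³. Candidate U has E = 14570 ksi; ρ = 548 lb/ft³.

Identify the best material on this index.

Putting every candidate on a common basis:
  candidate L: E = 46.20 GPa, ρ = 1810 kg/m³
  candidate Z: E = 204.8 GPa, ρ = 7870 kg/m³
  candidate H: E = 2.441 GPa, ρ = 1200 kg/m³
  candidate R: E = 295.0 GPa, ρ = 1850 kg/m³
  candidate Q: E = 61.35 GPa, ρ = 1510 kg/m³
  candidate U: E = 100.5 GPa, ρ = 8778 kg/m³
  candidate R: M = 3.60×10⁻³
  candidate Q: M = 2.61×10⁻³
  candidate L: M = 1.98×10⁻³
  candidate H: M = 1.12×10⁻³
  candidate Z: M = 0.749×10⁻³
  candidate U: M = 0.530×10⁻³
Highest index: candidate R.

candidate R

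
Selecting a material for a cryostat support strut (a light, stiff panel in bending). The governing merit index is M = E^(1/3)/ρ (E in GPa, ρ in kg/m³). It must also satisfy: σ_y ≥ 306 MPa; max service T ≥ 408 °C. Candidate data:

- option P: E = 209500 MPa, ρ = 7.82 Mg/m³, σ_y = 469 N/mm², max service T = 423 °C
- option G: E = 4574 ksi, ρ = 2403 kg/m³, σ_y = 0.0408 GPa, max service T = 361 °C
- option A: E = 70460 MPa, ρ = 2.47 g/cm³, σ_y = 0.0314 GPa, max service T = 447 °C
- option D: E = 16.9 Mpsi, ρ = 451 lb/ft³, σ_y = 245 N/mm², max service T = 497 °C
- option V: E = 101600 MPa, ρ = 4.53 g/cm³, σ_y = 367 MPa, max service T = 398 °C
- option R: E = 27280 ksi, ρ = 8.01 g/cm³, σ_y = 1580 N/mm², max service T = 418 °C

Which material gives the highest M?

option P

Screen on constraints: σ_y ≥ 306 MPa; max service T ≥ 408 °C. Survivors: option P, option R.
In SI units:
  option P: E = 209.5 GPa, ρ = 7820 kg/m³
  option R: E = 188.1 GPa, ρ = 8010 kg/m³
  option P: M = 0.759×10⁻³
  option R: M = 0.715×10⁻³
Highest index: option P.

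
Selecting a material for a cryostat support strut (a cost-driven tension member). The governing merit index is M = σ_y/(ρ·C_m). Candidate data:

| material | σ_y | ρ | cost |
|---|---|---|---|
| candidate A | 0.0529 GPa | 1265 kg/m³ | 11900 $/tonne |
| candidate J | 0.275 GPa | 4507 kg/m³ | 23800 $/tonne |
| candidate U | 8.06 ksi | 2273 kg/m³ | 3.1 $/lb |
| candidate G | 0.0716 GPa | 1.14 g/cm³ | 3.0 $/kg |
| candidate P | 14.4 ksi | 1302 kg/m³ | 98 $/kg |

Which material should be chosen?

Convert each candidate to consistent units, then evaluate M:
  candidate A: σ_y = 52.90 MPa, ρ = 1265 kg/m³, cost = 11.90 $/kg
  candidate J: σ_y = 275.0 MPa, ρ = 4507 kg/m³, cost = 23.80 $/kg
  candidate U: σ_y = 55.57 MPa, ρ = 2273 kg/m³, cost = 6.834 $/kg
  candidate G: σ_y = 71.60 MPa, ρ = 1140 kg/m³, cost = 3.000 $/kg
  candidate P: σ_y = 99.28 MPa, ρ = 1302 kg/m³, cost = 98.00 $/kg
  candidate G: M = 20.9 kN·m per $
  candidate U: M = 3.58 kN·m per $
  candidate A: M = 3.51 kN·m per $
  candidate J: M = 2.56 kN·m per $
  candidate P: M = 0.778 kN·m per $
Candidate G ranks first.

candidate G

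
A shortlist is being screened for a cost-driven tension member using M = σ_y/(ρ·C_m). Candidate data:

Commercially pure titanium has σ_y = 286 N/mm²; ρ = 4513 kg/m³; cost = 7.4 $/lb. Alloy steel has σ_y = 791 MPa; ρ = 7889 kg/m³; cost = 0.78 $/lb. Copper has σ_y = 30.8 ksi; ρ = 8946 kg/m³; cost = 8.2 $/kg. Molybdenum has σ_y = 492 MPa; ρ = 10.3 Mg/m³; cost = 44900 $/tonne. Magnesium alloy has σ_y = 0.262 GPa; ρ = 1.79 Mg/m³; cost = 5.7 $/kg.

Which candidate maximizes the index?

alloy steel

Normalizing units and computing the index:
  commercially pure titanium: σ_y = 286.0 MPa, ρ = 4513 kg/m³, cost = 16.31 $/kg
  alloy steel: σ_y = 791.0 MPa, ρ = 7889 kg/m³, cost = 1.720 $/kg
  copper: σ_y = 212.4 MPa, ρ = 8946 kg/m³, cost = 8.200 $/kg
  molybdenum: σ_y = 492.0 MPa, ρ = 10300 kg/m³, cost = 44.90 $/kg
  magnesium alloy: σ_y = 262.0 MPa, ρ = 1790 kg/m³, cost = 5.700 $/kg
  alloy steel: M = 58.3 kN·m per $
  magnesium alloy: M = 25.7 kN·m per $
  commercially pure titanium: M = 3.88 kN·m per $
  copper: M = 2.89 kN·m per $
  molybdenum: M = 1.06 kN·m per $
Alloy steel ranks first.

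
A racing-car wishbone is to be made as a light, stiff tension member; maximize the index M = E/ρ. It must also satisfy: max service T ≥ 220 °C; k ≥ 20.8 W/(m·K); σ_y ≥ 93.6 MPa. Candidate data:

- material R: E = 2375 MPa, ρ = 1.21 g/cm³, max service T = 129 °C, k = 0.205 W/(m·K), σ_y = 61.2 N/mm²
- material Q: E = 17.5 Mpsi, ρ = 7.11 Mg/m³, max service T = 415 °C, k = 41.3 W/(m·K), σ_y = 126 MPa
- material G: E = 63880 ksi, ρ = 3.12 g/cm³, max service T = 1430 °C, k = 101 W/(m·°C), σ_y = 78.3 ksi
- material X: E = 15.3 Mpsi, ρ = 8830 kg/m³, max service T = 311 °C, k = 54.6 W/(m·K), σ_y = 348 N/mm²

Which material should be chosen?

material G

Screen on constraints: max service T ≥ 220 °C; k ≥ 20.8 W/(m·K); σ_y ≥ 93.6 MPa. Survivors: material Q, material G, material X.
Putting every candidate on a common basis:
  material Q: E = 120.7 GPa, ρ = 7110 kg/m³
  material G: E = 440.4 GPa, ρ = 3120 kg/m³
  material X: E = 105.5 GPa, ρ = 8830 kg/m³
  material G: M = 141 MN·m/kg
  material Q: M = 17.0 MN·m/kg
  material X: M = 11.9 MN·m/kg
Material G has the largest M.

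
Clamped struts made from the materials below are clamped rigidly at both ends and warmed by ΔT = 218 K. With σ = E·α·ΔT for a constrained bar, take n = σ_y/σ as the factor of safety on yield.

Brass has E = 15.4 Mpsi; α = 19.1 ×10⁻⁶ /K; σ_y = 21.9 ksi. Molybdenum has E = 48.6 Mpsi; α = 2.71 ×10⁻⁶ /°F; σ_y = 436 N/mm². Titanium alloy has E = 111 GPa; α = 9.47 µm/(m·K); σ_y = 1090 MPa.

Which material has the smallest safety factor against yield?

Per material, after unit conversion:
  brass: E = 106.2, α = 19.1, σ_y = 151.0 → σ = 442 MPa, n = 0.342
  molybdenum: E = 335.1, α = 4.88, σ_y = 436.0 → σ = 356 MPa, n = 1.22
  titanium alloy: E = 111.0, α = 9.47, σ_y = 1090 → σ = 229 MPa, n = 4.76
Brass has the lowest safety factor, n = 0.342.

brass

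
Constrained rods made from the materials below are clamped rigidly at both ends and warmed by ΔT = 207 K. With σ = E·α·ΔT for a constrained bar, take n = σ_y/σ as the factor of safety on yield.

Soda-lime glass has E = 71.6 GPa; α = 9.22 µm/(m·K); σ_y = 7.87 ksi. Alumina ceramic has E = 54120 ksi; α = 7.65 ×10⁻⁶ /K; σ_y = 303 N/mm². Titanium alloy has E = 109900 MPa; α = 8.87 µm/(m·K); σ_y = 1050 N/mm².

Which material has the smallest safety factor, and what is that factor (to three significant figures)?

soda-lime glass, n = 0.397

With everything in SI (GPa, ×10⁻⁶/K, MPa):
  soda-lime glass: E = 71.60, α = 9.22, σ_y = 54.26 → σ = 137 MPa, n = 0.397
  alumina ceramic: E = 373.1, α = 7.65, σ_y = 303.0 → σ = 591 MPa, n = 0.513
  titanium alloy: E = 109.9, α = 8.87, σ_y = 1050 → σ = 202 MPa, n = 5.20
The minimum is soda-lime glass at n = 0.397.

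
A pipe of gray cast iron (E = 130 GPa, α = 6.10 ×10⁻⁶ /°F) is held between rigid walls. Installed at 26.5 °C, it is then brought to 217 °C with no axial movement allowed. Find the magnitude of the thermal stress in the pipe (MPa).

α = 6.10×10⁻⁶/°F × 9/5 = 11.0×10⁻⁶/K.
ΔT = 190.5 K. Constrained thermal stress σ = E·α·ΔT = 130.0×10³ MPa × 11.0×10⁻⁶ × 190.5 = 272 MPa (compressive).

272 MPa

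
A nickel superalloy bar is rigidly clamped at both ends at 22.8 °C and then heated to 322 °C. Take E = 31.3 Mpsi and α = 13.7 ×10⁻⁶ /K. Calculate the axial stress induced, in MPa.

E = 31.3 Mpsi = 215.8 GPa.
ΔT = 299.2 K. Constrained thermal stress σ = E·α·ΔT = 215.8×10³ MPa × 13.7×10⁻⁶ × 299.2 = 885 MPa (compressive).

885 MPa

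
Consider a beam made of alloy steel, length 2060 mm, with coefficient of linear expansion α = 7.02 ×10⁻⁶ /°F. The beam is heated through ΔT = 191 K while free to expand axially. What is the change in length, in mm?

Convert α: 7.02×10⁻⁶/°F × (9/5) = 12.6×10⁻⁶/K.
ΔL = α·L₀·ΔT = 12.6×10⁻⁶ × 2060 mm × 191.0 K = 4.97 mm.

4.97 mm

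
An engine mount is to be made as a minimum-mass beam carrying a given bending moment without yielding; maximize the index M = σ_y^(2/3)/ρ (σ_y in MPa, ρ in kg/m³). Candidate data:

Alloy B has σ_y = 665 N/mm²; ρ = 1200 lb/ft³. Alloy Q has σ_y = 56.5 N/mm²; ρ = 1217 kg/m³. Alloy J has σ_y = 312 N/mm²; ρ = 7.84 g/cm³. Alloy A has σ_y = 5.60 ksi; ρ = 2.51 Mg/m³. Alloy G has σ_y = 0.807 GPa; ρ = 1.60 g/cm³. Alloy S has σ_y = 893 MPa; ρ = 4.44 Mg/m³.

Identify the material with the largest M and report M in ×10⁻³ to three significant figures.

Putting every candidate on a common basis:
  alloy B: σ_y = 665.0 MPa, ρ = 19220 kg/m³
  alloy Q: σ_y = 56.50 MPa, ρ = 1217 kg/m³
  alloy J: σ_y = 312.0 MPa, ρ = 7840 kg/m³
  alloy A: σ_y = 38.61 MPa, ρ = 2510 kg/m³
  alloy G: σ_y = 807.0 MPa, ρ = 1600 kg/m³
  alloy S: σ_y = 893.0 MPa, ρ = 4440 kg/m³
  alloy G: M = 54.2×10⁻³
  alloy S: M = 20.9×10⁻³
  alloy Q: M = 12.1×10⁻³
  alloy J: M = 5.87×10⁻³
  alloy A: M = 4.55×10⁻³
  alloy B: M = 3.96×10⁻³
Alloy G ranks first.

alloy G, M = 54.2×10⁻³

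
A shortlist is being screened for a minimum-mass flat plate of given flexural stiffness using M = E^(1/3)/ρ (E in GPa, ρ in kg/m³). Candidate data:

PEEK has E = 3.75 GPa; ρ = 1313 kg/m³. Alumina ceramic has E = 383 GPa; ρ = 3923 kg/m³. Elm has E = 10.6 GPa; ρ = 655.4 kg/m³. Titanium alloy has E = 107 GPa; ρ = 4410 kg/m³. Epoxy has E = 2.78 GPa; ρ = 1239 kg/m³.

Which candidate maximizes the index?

elm

Per-candidate index values:
  elm: M = 3.35×10⁻³
  alumina ceramic: M = 1.85×10⁻³
  PEEK: M = 1.18×10⁻³
  epoxy: M = 1.13×10⁻³
  titanium alloy: M = 1.08×10⁻³
The maximum is for elm.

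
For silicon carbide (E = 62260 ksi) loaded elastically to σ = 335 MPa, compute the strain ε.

E = 62260 ksi = 429.3 GPa = 429300 MPa.
ε = σ/E = 335 / 429300 = 7.80×10⁻⁴.

7.80×10⁻⁴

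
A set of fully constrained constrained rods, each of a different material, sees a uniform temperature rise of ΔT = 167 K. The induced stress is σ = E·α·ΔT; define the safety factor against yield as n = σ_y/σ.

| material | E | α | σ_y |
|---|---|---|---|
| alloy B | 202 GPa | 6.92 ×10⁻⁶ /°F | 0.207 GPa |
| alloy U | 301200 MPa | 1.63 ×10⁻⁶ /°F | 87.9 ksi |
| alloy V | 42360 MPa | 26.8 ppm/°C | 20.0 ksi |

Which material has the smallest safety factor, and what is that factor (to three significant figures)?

alloy B, n = 0.493

In consistent units (E in GPa, α in ×10⁻⁶/K, σ_y in MPa):
  alloy B: E = 202.0, α = 12.5, σ_y = 207.0 → σ = 420 MPa, n = 0.493
  alloy U: E = 301.2, α = 2.93, σ_y = 606.0 → σ = 148 MPa, n = 4.11
  alloy V: E = 42.36, α = 26.8, σ_y = 137.9 → σ = 190 MPa, n = 0.727
Smallest n: alloy B with n = 0.493.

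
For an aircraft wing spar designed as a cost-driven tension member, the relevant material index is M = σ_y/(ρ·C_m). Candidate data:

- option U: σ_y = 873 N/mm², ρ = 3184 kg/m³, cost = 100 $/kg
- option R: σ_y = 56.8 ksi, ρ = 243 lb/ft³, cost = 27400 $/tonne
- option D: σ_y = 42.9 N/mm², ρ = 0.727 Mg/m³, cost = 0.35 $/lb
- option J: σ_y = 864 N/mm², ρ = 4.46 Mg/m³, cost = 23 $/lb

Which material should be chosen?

option D

In SI units:
  option U: σ_y = 873.0 MPa, ρ = 3184 kg/m³, cost = 100.0 $/kg
  option R: σ_y = 391.6 MPa, ρ = 3892 kg/m³, cost = 27.40 $/kg
  option D: σ_y = 42.90 MPa, ρ = 727.0 kg/m³, cost = 0.7716 $/kg
  option J: σ_y = 864.0 MPa, ρ = 4460 kg/m³, cost = 50.71 $/kg
  option D: M = 76.5 kN·m per $
  option J: M = 3.82 kN·m per $
  option R: M = 3.67 kN·m per $
  option U: M = 2.74 kN·m per $
Option D ranks first.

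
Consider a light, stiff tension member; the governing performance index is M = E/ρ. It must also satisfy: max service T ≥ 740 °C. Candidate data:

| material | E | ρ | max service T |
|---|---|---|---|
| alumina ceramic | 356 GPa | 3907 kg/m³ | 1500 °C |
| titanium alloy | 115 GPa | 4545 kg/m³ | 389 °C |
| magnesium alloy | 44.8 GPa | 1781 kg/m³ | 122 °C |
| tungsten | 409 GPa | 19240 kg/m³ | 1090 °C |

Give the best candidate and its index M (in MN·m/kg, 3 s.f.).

Screen on constraints: max service T ≥ 740 °C. Survivors: alumina ceramic, tungsten.
Evaluate M for each candidate:
  alumina ceramic: M = 91.1 MN·m/kg
  tungsten: M = 21.3 MN·m/kg
Alumina ceramic ranks first.

alumina ceramic, M = 91.1 MN·m/kg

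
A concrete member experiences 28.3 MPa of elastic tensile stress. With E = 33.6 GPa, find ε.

ε = σ/E = 28.3 / 33600 = 8.42×10⁻⁴.

8.42×10⁻⁴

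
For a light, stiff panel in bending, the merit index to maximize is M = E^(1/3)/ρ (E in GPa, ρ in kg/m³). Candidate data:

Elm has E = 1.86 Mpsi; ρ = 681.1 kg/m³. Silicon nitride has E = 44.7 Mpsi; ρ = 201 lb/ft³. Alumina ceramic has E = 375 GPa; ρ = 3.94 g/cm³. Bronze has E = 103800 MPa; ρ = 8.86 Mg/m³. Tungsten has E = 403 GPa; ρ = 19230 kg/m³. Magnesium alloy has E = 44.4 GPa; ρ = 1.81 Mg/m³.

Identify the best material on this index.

Putting every candidate on a common basis:
  elm: E = 12.82 GPa, ρ = 681.1 kg/m³
  silicon nitride: E = 308.2 GPa, ρ = 3220 kg/m³
  alumina ceramic: E = 375.0 GPa, ρ = 3940 kg/m³
  bronze: E = 103.8 GPa, ρ = 8860 kg/m³
  tungsten: E = 403.0 GPa, ρ = 19230 kg/m³
  magnesium alloy: E = 44.40 GPa, ρ = 1810 kg/m³
  elm: M = 3.44×10⁻³
  silicon nitride: M = 2.10×10⁻³
  magnesium alloy: M = 1.96×10⁻³
  alumina ceramic: M = 1.83×10⁻³
  bronze: M = 0.530×10⁻³
  tungsten: M = 0.384×10⁻³
Elm has the largest M.

elm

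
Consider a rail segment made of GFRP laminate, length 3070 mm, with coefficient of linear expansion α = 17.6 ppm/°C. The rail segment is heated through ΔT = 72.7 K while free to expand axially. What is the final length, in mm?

3073.9 mm

ΔL = α·L₀·ΔT = 17.6×10⁻⁶ × 3070 mm × 72.70 K = 3.93 mm.
L = L₀ + ΔL = 3070 + 3.93 = 3073.9 mm.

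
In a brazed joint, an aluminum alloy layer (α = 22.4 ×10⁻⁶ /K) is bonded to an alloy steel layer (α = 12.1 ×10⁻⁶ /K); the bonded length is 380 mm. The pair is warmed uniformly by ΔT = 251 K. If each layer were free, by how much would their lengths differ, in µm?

982 µm

Δα = |22.4 − 12.1|×10⁻⁶/K = 10.3×10⁻⁶/K.
ΔL_mismatch = Δα·L·ΔT = 10.3×10⁻⁶ × 380.0 mm × 251.0 K = 982 µm.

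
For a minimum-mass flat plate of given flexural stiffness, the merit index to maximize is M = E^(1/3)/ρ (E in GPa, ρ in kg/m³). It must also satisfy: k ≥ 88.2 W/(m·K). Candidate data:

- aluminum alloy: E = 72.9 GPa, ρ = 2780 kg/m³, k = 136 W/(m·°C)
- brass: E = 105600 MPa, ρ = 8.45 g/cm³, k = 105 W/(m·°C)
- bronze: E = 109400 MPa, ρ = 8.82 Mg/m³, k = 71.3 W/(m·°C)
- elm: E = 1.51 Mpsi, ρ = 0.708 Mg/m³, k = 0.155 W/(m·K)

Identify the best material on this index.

Screen on constraints: k ≥ 88.2 W/(m·K). Survivors: aluminum alloy, brass.
Putting every candidate on a common basis:
  aluminum alloy: E = 72.90 GPa, ρ = 2780 kg/m³
  brass: E = 105.6 GPa, ρ = 8450 kg/m³
  aluminum alloy: M = 1.50×10⁻³
  brass: M = 0.559×10⁻³
Aluminum alloy has the largest M.

aluminum alloy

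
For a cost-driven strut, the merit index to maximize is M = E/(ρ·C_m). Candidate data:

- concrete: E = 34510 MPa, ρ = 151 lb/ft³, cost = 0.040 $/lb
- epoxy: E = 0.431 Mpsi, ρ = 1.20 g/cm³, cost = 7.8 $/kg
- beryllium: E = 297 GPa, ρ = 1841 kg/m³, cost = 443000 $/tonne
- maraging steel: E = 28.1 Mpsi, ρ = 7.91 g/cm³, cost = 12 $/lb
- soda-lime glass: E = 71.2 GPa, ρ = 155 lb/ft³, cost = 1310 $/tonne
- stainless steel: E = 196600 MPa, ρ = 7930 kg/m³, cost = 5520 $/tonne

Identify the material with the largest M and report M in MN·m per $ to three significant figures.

Normalizing units and computing the index:
  concrete: E = 34.51 GPa, ρ = 2419 kg/m³, cost = 0.08818 $/kg
  epoxy: E = 2.972 GPa, ρ = 1200 kg/m³, cost = 7.800 $/kg
  beryllium: E = 297.0 GPa, ρ = 1841 kg/m³, cost = 443.0 $/kg
  maraging steel: E = 193.7 GPa, ρ = 7910 kg/m³, cost = 26.46 $/kg
  soda-lime glass: E = 71.20 GPa, ρ = 2483 kg/m³, cost = 1.310 $/kg
  stainless steel: E = 196.6 GPa, ρ = 7930 kg/m³, cost = 5.520 $/kg
  concrete: M = 162 MN·m per $
  soda-lime glass: M = 21.9 MN·m per $
  stainless steel: M = 4.49 MN·m per $
  maraging steel: M = 0.926 MN·m per $
  beryllium: M = 0.364 MN·m per $
  epoxy: M = 0.317 MN·m per $
Concrete ranks first.

concrete, M = 162 MN·m per $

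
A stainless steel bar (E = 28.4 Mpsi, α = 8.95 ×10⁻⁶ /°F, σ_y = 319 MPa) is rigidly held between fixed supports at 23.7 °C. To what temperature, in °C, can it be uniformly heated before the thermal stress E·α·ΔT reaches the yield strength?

125 °C

E = 28.4 Mpsi = 195.8 GPa.
α = 8.95×10⁻⁶/°F × 9/5 = 16.1×10⁻⁶/K.
E·α·ΔT = 319.0 MPa ⇒ ΔT = 319.0 / (195.8×10³ × 16.1×10⁻⁶) = 101.1 K.
T = 23.7 + 101.1 = 124.8 °C.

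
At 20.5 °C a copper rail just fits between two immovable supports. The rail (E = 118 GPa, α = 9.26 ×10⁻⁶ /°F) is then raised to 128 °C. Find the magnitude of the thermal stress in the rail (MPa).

α = 9.26×10⁻⁶/°F × 9/5 = 16.7×10⁻⁶/K.
ΔT = 107.5 K. Constrained thermal stress σ = E·α·ΔT = 118.0×10³ MPa × 16.7×10⁻⁶ × 107.5 = 211 MPa (compressive).

211 MPa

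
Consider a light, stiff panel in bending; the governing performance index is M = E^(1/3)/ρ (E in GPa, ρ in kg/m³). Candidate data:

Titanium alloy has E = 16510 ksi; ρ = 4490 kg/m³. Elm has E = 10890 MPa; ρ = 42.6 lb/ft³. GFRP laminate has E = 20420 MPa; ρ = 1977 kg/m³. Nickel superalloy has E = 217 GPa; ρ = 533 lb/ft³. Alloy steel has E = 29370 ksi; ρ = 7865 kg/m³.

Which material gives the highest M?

elm

In SI units:
  titanium alloy: E = 113.8 GPa, ρ = 4490 kg/m³
  elm: E = 10.89 GPa, ρ = 682.4 kg/m³
  GFRP laminate: E = 20.42 GPa, ρ = 1977 kg/m³
  nickel superalloy: E = 217.0 GPa, ρ = 8538 kg/m³
  alloy steel: E = 202.5 GPa, ρ = 7865 kg/m³
  elm: M = 3.25×10⁻³
  GFRP laminate: M = 1.38×10⁻³
  titanium alloy: M = 1.08×10⁻³
  alloy steel: M = 0.747×10⁻³
  nickel superalloy: M = 0.704×10⁻³
Elm ranks first.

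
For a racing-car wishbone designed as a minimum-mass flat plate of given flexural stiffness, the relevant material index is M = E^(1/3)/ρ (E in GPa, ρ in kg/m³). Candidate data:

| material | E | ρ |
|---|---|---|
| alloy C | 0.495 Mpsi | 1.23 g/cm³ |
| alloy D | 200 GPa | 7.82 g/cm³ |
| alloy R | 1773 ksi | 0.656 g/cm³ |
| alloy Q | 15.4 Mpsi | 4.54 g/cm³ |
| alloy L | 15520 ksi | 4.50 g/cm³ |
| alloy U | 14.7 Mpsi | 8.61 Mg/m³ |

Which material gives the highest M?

alloy R

In SI units:
  alloy C: E = 3.413 GPa, ρ = 1230 kg/m³
  alloy D: E = 200.0 GPa, ρ = 7820 kg/m³
  alloy R: E = 12.22 GPa, ρ = 656.0 kg/m³
  alloy Q: E = 106.2 GPa, ρ = 4540 kg/m³
  alloy L: E = 107.0 GPa, ρ = 4500 kg/m³
  alloy U: E = 101.4 GPa, ρ = 8610 kg/m³
  alloy R: M = 3.51×10⁻³
  alloy C: M = 1.22×10⁻³
  alloy L: M = 1.06×10⁻³
  alloy Q: M = 1.04×10⁻³
  alloy D: M = 0.748×10⁻³
  alloy U: M = 0.542×10⁻³
Highest index: alloy R.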